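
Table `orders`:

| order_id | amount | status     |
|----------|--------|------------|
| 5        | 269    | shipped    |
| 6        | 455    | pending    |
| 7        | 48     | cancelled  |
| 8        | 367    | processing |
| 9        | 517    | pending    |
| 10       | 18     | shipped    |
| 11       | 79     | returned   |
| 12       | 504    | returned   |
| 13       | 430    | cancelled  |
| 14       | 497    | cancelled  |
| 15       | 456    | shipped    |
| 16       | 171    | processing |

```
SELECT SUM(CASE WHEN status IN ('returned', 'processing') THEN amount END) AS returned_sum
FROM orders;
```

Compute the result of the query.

1121

order_id=5: ✗
order_id=6: ✗
order_id=7: ✗
order_id=8: ✓ → 367
order_id=9: ✗
order_id=10: ✗
order_id=11: ✓ → 79
order_id=12: ✓ → 504
order_id=13: ✗
order_id=14: ✗
order_id=15: ✗
order_id=16: ✓ → 171
returned_sum = 367 + 79 + 504 + 171 = 1121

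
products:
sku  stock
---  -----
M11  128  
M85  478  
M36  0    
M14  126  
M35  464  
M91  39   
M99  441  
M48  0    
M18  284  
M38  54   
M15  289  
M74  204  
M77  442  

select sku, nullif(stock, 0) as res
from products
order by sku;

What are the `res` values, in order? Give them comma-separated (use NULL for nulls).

sku=M11: stock=128 vs 0: differ → 128
sku=M14: stock=126 vs 0: differ → 126
sku=M15: stock=289 vs 0: differ → 289
sku=M18: stock=284 vs 0: differ → 284
sku=M35: stock=464 vs 0: differ → 464
sku=M36: stock=0 vs 0: equal → NULL
sku=M38: stock=54 vs 0: differ → 54
sku=M48: stock=0 vs 0: equal → NULL
sku=M74: stock=204 vs 0: differ → 204
sku=M77: stock=442 vs 0: differ → 442
sku=M85: stock=478 vs 0: differ → 478
sku=M91: stock=39 vs 0: differ → 39
sku=M99: stock=441 vs 0: differ → 441

128, 126, 289, 284, 464, NULL, 54, NULL, 204, 442, 478, 39, 441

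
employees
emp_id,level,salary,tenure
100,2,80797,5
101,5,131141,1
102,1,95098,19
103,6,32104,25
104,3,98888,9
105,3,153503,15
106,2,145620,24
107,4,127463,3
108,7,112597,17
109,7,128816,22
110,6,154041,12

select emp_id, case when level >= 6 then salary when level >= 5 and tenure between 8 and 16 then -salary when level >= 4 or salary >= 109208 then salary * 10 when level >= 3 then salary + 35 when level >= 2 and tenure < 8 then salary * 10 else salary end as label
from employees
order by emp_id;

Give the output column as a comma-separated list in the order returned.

807970, 1311410, 95098, 32104, 98923, 1535030, 1456200, 1274630, 112597, 128816, 154041

emp_id=100: level >= 2 and tenure < 8 → 807970
emp_id=101: level >= 4 or salary >= 109208 → 1311410
emp_id=102: ELSE → 95098
emp_id=103: level >= 6 → 32104
emp_id=104: level >= 3 → 98923
emp_id=105: level >= 4 or salary >= 109208 → 1535030
emp_id=106: level >= 4 or salary >= 109208 → 1456200
emp_id=107: level >= 4 or salary >= 109208 → 1274630
emp_id=108: level >= 6 → 112597
emp_id=109: level >= 6 → 128816
emp_id=110: level >= 6 → 154041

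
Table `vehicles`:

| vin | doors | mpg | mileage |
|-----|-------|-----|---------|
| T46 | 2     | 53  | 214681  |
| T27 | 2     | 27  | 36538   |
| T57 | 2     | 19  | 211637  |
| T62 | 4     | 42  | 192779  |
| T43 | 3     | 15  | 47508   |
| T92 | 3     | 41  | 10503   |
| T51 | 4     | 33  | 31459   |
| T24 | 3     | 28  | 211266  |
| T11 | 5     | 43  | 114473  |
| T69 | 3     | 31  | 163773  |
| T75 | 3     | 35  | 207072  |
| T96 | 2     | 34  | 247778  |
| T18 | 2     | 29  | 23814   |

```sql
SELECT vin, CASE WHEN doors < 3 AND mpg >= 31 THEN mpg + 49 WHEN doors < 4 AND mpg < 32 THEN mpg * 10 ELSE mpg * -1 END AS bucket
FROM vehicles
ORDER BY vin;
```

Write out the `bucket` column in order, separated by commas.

vin=T11: ELSE → -43
vin=T18: doors < 4 AND mpg < 32 → 290
vin=T24: doors < 4 AND mpg < 32 → 280
vin=T27: doors < 4 AND mpg < 32 → 270
vin=T43: doors < 4 AND mpg < 32 → 150
vin=T46: doors < 3 AND mpg >= 31 → 102
vin=T51: ELSE → -33
vin=T57: doors < 4 AND mpg < 32 → 190
vin=T62: ELSE → -42
vin=T69: doors < 4 AND mpg < 32 → 310
vin=T75: ELSE → -35
vin=T92: ELSE → -41
vin=T96: doors < 3 AND mpg >= 31 → 83

-43, 290, 280, 270, 150, 102, -33, 190, -42, 310, -35, -41, 83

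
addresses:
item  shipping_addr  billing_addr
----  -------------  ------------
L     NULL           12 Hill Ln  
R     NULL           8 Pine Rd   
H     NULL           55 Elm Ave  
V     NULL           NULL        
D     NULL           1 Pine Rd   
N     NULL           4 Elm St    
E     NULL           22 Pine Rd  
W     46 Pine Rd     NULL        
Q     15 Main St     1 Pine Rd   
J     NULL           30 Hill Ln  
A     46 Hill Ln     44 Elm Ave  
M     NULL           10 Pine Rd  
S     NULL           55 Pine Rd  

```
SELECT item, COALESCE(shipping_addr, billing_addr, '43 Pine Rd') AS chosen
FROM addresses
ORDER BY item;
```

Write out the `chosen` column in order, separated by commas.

item=A: shipping_addr=46 Hill Ln → 46 Hill Ln
item=D: shipping_addr=NULL, billing_addr=1 Pine Rd → 1 Pine Rd
item=E: shipping_addr=NULL, billing_addr=22 Pine Rd → 22 Pine Rd
item=H: shipping_addr=NULL, billing_addr=55 Elm Ave → 55 Elm Ave
item=J: shipping_addr=NULL, billing_addr=30 Hill Ln → 30 Hill Ln
item=L: shipping_addr=NULL, billing_addr=12 Hill Ln → 12 Hill Ln
item=M: shipping_addr=NULL, billing_addr=10 Pine Rd → 10 Pine Rd
item=N: shipping_addr=NULL, billing_addr=4 Elm St → 4 Elm St
item=Q: shipping_addr=15 Main St → 15 Main St
item=R: shipping_addr=NULL, billing_addr=8 Pine Rd → 8 Pine Rd
item=S: shipping_addr=NULL, billing_addr=55 Pine Rd → 55 Pine Rd
item=V: shipping_addr=NULL, billing_addr=NULL, → literal 43 Pine Rd → 43 Pine Rd
item=W: shipping_addr=46 Pine Rd → 46 Pine Rd

46 Hill Ln, 1 Pine Rd, 22 Pine Rd, 55 Elm Ave, 30 Hill Ln, 12 Hill Ln, 10 Pine Rd, 4 Elm St, 15 Main St, 8 Pine Rd, 55 Pine Rd, 43 Pine Rd, 46 Pine Rd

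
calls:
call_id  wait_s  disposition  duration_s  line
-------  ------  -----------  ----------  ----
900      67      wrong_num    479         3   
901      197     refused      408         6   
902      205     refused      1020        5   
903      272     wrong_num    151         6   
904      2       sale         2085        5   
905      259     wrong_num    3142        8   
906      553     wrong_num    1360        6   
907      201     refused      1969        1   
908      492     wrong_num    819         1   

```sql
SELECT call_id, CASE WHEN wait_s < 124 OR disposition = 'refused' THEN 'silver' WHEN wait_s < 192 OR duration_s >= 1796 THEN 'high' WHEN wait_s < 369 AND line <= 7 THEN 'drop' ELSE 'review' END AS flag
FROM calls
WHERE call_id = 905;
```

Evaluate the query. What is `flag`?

high

call_id = 905: wait_s=259, disposition=wrong_num, duration_s=3142, line=8.
wait_s < 124 OR disposition = 'refused' → false
wait_s < 192 OR duration_s >= 1796 → true → high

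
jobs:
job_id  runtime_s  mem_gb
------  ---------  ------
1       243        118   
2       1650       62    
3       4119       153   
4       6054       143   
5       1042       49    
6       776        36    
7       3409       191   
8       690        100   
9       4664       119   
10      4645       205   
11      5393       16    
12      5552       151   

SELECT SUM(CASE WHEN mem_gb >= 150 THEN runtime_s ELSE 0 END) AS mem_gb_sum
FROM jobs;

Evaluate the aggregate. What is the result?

17725

job_id=1: ✗
job_id=2: ✗
job_id=3: ✓ → 4119
job_id=4: ✗
job_id=5: ✗
job_id=6: ✗
job_id=7: ✓ → 3409
job_id=8: ✗
job_id=9: ✗
job_id=10: ✓ → 4645
job_id=11: ✗
job_id=12: ✓ → 5552
mem_gb_sum = 4119 + 3409 + 4645 + 5552 = 17725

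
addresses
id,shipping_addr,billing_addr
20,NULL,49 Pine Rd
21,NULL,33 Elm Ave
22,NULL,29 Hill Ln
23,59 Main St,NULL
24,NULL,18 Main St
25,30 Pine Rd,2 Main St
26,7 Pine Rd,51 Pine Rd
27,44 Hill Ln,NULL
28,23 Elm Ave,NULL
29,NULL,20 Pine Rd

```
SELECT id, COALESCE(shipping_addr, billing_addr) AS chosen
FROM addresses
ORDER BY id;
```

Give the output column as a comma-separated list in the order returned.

id=20: shipping_addr=NULL, billing_addr=49 Pine Rd → 49 Pine Rd
id=21: shipping_addr=NULL, billing_addr=33 Elm Ave → 33 Elm Ave
id=22: shipping_addr=NULL, billing_addr=29 Hill Ln → 29 Hill Ln
id=23: shipping_addr=59 Main St → 59 Main St
id=24: shipping_addr=NULL, billing_addr=18 Main St → 18 Main St
id=25: shipping_addr=30 Pine Rd → 30 Pine Rd
id=26: shipping_addr=7 Pine Rd → 7 Pine Rd
id=27: shipping_addr=44 Hill Ln → 44 Hill Ln
id=28: shipping_addr=23 Elm Ave → 23 Elm Ave
id=29: shipping_addr=NULL, billing_addr=20 Pine Rd → 20 Pine Rd

49 Pine Rd, 33 Elm Ave, 29 Hill Ln, 59 Main St, 18 Main St, 30 Pine Rd, 7 Pine Rd, 44 Hill Ln, 23 Elm Ave, 20 Pine Rd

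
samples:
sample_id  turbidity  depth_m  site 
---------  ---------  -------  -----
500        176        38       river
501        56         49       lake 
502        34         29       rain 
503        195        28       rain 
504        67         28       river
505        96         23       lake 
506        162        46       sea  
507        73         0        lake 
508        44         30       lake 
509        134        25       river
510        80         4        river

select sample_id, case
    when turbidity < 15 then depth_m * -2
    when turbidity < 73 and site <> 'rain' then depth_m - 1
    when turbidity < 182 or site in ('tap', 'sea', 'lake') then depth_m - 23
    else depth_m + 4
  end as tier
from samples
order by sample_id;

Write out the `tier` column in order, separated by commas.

sample_id=500: turbidity < 182 or site in ('tap', 'sea', 'lake') → 15
sample_id=501: turbidity < 73 and site <> 'rain' → 48
sample_id=502: turbidity < 182 or site in ('tap', 'sea', 'lake') → 6
sample_id=503: ELSE → 32
sample_id=504: turbidity < 73 and site <> 'rain' → 27
sample_id=505: turbidity < 182 or site in ('tap', 'sea', 'lake') → 0
sample_id=506: turbidity < 182 or site in ('tap', 'sea', 'lake') → 23
sample_id=507: turbidity < 182 or site in ('tap', 'sea', 'lake') → -23
sample_id=508: turbidity < 73 and site <> 'rain' → 29
sample_id=509: turbidity < 182 or site in ('tap', 'sea', 'lake') → 2
sample_id=510: turbidity < 182 or site in ('tap', 'sea', 'lake') → -19

15, 48, 6, 32, 27, 0, 23, -23, 29, 2, -19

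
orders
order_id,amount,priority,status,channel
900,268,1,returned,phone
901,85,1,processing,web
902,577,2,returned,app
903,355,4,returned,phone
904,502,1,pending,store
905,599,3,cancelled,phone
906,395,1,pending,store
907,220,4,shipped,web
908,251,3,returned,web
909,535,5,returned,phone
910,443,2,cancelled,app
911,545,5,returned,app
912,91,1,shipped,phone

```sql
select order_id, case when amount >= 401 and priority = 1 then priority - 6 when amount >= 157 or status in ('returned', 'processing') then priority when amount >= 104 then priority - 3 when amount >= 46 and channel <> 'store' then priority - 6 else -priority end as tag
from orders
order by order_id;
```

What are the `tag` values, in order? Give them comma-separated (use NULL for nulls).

order_id=900: amount >= 157 or status in ('returned', 'processing') → 1
order_id=901: amount >= 157 or status in ('returned', 'processing') → 1
order_id=902: amount >= 157 or status in ('returned', 'processing') → 2
order_id=903: amount >= 157 or status in ('returned', 'processing') → 4
order_id=904: amount >= 401 and priority = 1 → -5
order_id=905: amount >= 157 or status in ('returned', 'processing') → 3
order_id=906: amount >= 157 or status in ('returned', 'processing') → 1
order_id=907: amount >= 157 or status in ('returned', 'processing') → 4
order_id=908: amount >= 157 or status in ('returned', 'processing') → 3
order_id=909: amount >= 157 or status in ('returned', 'processing') → 5
order_id=910: amount >= 157 or status in ('returned', 'processing') → 2
order_id=911: amount >= 157 or status in ('returned', 'processing') → 5
order_id=912: amount >= 46 and channel <> 'store' → -5

1, 1, 2, 4, -5, 3, 1, 4, 3, 5, 2, 5, -5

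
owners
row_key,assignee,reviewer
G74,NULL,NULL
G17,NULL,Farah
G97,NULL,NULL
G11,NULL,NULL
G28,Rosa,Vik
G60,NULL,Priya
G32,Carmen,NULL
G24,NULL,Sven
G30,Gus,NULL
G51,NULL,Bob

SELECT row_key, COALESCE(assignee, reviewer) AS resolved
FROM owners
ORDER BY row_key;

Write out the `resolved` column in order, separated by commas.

row_key=G11: assignee=NULL, reviewer=NULL (all NULL) → NULL
row_key=G17: assignee=NULL, reviewer=Farah → Farah
row_key=G24: assignee=NULL, reviewer=Sven → Sven
row_key=G28: assignee=Rosa → Rosa
row_key=G30: assignee=Gus → Gus
row_key=G32: assignee=Carmen → Carmen
row_key=G51: assignee=NULL, reviewer=Bob → Bob
row_key=G60: assignee=NULL, reviewer=Priya → Priya
row_key=G74: assignee=NULL, reviewer=NULL (all NULL) → NULL
row_key=G97: assignee=NULL, reviewer=NULL (all NULL) → NULL

NULL, Farah, Sven, Rosa, Gus, Carmen, Bob, Priya, NULL, NULL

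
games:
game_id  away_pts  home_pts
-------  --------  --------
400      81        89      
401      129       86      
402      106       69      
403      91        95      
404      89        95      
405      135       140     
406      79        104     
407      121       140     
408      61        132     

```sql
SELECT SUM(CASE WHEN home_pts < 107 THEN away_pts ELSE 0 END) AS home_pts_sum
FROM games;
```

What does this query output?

game_id=400: ✓ → 81
game_id=401: ✓ → 129
game_id=402: ✓ → 106
game_id=403: ✓ → 91
game_id=404: ✓ → 89
game_id=405: ✗
game_id=406: ✓ → 79
game_id=407: ✗
game_id=408: ✗
home_pts_sum = 81 + 129 + 106 + 91 + 89 + 79 = 575

575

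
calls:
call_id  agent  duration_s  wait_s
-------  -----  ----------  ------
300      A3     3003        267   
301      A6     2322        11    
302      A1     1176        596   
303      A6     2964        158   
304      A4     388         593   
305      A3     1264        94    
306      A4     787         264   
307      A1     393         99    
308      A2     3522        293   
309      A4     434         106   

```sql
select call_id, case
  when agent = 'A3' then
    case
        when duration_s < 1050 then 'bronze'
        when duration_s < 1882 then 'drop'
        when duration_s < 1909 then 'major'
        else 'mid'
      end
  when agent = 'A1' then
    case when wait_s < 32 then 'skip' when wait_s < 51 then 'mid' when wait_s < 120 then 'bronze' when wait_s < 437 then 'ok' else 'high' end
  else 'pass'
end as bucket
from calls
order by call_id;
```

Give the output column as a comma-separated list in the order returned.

mid, pass, high, pass, pass, drop, pass, bronze, pass, pass

call_id=300: agent='A3' → inner[ELSE] → mid
call_id=301: agent='A6' → outer ELSE → pass
call_id=302: agent='A1' → inner[ELSE] → high
call_id=303: agent='A6' → outer ELSE → pass
call_id=304: agent='A4' → outer ELSE → pass
call_id=305: agent='A3' → inner[duration_s < 1882] → drop
call_id=306: agent='A4' → outer ELSE → pass
call_id=307: agent='A1' → inner[wait_s < 120] → bronze
call_id=308: agent='A2' → outer ELSE → pass
call_id=309: agent='A4' → outer ELSE → pass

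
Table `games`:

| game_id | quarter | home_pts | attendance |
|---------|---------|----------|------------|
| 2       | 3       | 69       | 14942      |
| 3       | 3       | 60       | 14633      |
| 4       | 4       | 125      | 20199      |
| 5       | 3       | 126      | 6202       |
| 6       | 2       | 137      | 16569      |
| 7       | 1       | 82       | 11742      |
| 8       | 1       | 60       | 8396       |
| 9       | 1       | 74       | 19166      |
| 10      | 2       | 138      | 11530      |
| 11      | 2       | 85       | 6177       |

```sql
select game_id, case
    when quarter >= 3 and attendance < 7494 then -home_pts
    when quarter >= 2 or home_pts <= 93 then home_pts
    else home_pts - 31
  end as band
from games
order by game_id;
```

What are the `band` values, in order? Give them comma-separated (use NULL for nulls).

game_id=2: quarter >= 2 or home_pts <= 93 → 69
game_id=3: quarter >= 2 or home_pts <= 93 → 60
game_id=4: quarter >= 2 or home_pts <= 93 → 125
game_id=5: quarter >= 3 and attendance < 7494 → -126
game_id=6: quarter >= 2 or home_pts <= 93 → 137
game_id=7: quarter >= 2 or home_pts <= 93 → 82
game_id=8: quarter >= 2 or home_pts <= 93 → 60
game_id=9: quarter >= 2 or home_pts <= 93 → 74
game_id=10: quarter >= 2 or home_pts <= 93 → 138
game_id=11: quarter >= 2 or home_pts <= 93 → 85

69, 60, 125, -126, 137, 82, 60, 74, 138, 85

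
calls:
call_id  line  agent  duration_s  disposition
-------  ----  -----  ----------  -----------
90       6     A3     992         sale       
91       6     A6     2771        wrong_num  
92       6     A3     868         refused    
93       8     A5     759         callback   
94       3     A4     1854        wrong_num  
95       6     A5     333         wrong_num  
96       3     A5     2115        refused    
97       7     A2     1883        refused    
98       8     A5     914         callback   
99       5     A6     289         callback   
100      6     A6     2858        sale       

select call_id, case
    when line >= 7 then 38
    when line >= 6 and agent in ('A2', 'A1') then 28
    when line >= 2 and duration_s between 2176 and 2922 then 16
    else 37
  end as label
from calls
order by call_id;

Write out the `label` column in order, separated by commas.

call_id=90: ELSE → 37
call_id=91: line >= 2 and duration_s between 2176 and 2922 → 16
call_id=92: ELSE → 37
call_id=93: line >= 7 → 38
call_id=94: ELSE → 37
call_id=95: ELSE → 37
call_id=96: ELSE → 37
call_id=97: line >= 7 → 38
call_id=98: line >= 7 → 38
call_id=99: ELSE → 37
call_id=100: line >= 2 and duration_s between 2176 and 2922 → 16

37, 16, 37, 38, 37, 37, 37, 38, 38, 37, 16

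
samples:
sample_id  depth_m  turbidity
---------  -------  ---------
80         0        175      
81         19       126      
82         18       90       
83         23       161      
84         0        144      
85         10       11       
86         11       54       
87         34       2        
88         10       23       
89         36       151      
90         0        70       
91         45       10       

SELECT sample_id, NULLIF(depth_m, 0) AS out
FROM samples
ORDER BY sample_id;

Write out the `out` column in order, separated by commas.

sample_id=80: depth_m=0 vs 0: equal → NULL
sample_id=81: depth_m=19 vs 0: differ → 19
sample_id=82: depth_m=18 vs 0: differ → 18
sample_id=83: depth_m=23 vs 0: differ → 23
sample_id=84: depth_m=0 vs 0: equal → NULL
sample_id=85: depth_m=10 vs 0: differ → 10
sample_id=86: depth_m=11 vs 0: differ → 11
sample_id=87: depth_m=34 vs 0: differ → 34
sample_id=88: depth_m=10 vs 0: differ → 10
sample_id=89: depth_m=36 vs 0: differ → 36
sample_id=90: depth_m=0 vs 0: equal → NULL
sample_id=91: depth_m=45 vs 0: differ → 45

NULL, 19, 18, 23, NULL, 10, 11, 34, 10, 36, NULL, 45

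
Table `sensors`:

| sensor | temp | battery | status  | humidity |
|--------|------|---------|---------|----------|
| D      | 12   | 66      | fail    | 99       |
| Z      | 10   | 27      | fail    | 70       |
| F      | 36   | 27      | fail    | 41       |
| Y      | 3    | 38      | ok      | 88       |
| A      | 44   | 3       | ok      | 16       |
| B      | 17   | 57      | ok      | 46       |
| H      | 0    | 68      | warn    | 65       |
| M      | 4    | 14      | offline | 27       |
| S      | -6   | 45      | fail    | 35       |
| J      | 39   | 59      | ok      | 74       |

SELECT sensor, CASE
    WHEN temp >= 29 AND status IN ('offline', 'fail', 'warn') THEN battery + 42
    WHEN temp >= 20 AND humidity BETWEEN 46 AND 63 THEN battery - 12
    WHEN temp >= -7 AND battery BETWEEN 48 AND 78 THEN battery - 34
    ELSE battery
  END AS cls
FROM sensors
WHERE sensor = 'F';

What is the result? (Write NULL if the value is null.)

69

sensor = F: temp=36, battery=27, status=fail, humidity=41.
temp >= 29 AND status IN ('offline', 'fail', 'warn') → true → 69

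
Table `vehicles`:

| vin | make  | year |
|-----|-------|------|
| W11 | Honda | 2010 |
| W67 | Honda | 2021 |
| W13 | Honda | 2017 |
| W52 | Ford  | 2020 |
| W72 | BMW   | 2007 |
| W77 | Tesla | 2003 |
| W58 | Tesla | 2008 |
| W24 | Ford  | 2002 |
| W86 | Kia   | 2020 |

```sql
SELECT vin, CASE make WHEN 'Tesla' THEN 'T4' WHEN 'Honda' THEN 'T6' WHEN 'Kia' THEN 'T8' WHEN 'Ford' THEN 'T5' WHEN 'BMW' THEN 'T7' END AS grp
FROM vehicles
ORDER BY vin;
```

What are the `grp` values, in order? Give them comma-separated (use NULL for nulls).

T6, T6, T5, T5, T4, T6, T7, T4, T8

vin=W11: make='Honda' → T6
vin=W13: make='Honda' → T6
vin=W24: make='Ford' → T5
vin=W52: make='Ford' → T5
vin=W58: make='Tesla' → T4
vin=W67: make='Honda' → T6
vin=W72: make='BMW' → T7
vin=W77: make='Tesla' → T4
vin=W86: make='Kia' → T8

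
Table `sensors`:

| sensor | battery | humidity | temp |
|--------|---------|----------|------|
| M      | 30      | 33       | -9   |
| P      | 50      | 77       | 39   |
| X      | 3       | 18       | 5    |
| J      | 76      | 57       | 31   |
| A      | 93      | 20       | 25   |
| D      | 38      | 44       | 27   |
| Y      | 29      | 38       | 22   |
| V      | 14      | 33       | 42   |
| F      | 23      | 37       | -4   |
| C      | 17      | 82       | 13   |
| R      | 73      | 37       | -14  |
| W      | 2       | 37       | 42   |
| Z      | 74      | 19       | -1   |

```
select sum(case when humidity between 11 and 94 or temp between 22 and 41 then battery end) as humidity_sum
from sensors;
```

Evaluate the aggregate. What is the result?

522

sensor=M: ✓ → 30
sensor=P: ✓ → 50
sensor=X: ✓ → 3
sensor=J: ✓ → 76
sensor=A: ✓ → 93
sensor=D: ✓ → 38
sensor=Y: ✓ → 29
sensor=V: ✓ → 14
sensor=F: ✓ → 23
sensor=C: ✓ → 17
sensor=R: ✓ → 73
sensor=W: ✓ → 2
sensor=Z: ✓ → 74
humidity_sum = 30 + 50 + 3 + 76 + 93 + 38 + 29 + 14 + 23 + 17 + 73 + 2 + 74 = 522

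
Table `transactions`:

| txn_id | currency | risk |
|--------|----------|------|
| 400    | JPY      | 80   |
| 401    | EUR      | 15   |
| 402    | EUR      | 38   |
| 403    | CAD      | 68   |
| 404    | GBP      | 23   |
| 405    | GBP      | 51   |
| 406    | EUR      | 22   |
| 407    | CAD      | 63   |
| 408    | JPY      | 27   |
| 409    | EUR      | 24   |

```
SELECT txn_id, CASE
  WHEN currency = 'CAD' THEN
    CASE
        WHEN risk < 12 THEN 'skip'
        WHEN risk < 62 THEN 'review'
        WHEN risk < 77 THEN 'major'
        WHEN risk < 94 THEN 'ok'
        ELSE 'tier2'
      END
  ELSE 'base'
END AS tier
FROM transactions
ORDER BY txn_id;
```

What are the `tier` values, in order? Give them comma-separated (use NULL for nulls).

base, base, base, major, base, base, base, major, base, base

txn_id=400: currency='JPY' → outer ELSE → base
txn_id=401: currency='EUR' → outer ELSE → base
txn_id=402: currency='EUR' → outer ELSE → base
txn_id=403: currency='CAD' → inner[risk < 77] → major
txn_id=404: currency='GBP' → outer ELSE → base
txn_id=405: currency='GBP' → outer ELSE → base
txn_id=406: currency='EUR' → outer ELSE → base
txn_id=407: currency='CAD' → inner[risk < 77] → major
txn_id=408: currency='JPY' → outer ELSE → base
txn_id=409: currency='EUR' → outer ELSE → base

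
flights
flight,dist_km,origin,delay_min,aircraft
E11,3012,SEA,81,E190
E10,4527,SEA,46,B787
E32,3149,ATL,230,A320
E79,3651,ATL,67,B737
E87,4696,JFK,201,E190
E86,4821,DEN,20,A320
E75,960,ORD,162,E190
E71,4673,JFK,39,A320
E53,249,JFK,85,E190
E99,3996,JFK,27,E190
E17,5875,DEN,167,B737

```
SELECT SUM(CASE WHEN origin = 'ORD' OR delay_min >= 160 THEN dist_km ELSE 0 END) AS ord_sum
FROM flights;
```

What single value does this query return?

14680

flight=E11: ✗
flight=E10: ✗
flight=E32: ✓ → 3149
flight=E79: ✗
flight=E87: ✓ → 4696
flight=E86: ✗
flight=E75: ✓ → 960
flight=E71: ✗
flight=E53: ✗
flight=E99: ✗
flight=E17: ✓ → 5875
ord_sum = 3149 + 4696 + 960 + 5875 = 14680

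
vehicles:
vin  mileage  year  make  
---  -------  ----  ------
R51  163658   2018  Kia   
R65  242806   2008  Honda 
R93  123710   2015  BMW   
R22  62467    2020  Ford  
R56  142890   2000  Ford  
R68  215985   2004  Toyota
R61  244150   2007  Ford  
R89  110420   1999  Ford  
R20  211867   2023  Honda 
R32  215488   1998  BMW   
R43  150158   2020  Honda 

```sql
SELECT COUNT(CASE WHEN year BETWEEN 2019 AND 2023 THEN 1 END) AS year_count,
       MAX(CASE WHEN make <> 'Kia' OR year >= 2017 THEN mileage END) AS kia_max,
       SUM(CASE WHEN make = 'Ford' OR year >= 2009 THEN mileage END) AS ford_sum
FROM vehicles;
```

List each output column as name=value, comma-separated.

year_count=3, kia_max=244150, ford_sum=1209320

[year_count: year BETWEEN 2019 AND 2023]
vin=R51: ✗
vin=R65: ✗
vin=R93: ✗
vin=R22: ✓ → 1
vin=R56: ✗
vin=R68: ✗
vin=R61: ✗
vin=R89: ✗
vin=R20: ✓ → 1
vin=R32: ✗
vin=R43: ✓ → 1
year_count = COUNT(1, 1, 1) = 3
—
[kia_max: make <> 'Kia' OR year >= 2017]
vin=R51: ✓ → 163658
vin=R65: ✓ → 242806
vin=R93: ✓ → 123710
vin=R22: ✓ → 62467
vin=R56: ✓ → 142890
vin=R68: ✓ → 215985
vin=R61: ✓ → 244150
vin=R89: ✓ → 110420
vin=R20: ✓ → 211867
vin=R32: ✓ → 215488
vin=R43: ✓ → 150158
kia_max = MAX(163658, 242806, 123710, 62467, 142890, 215985, 244150, 110420, 211867, 215488, 150158) = 244150
—
[ford_sum: make = 'Ford' OR year >= 2009]
vin=R51: ✓ → 163658
vin=R65: ✗
vin=R93: ✓ → 123710
vin=R22: ✓ → 62467
vin=R56: ✓ → 142890
vin=R68: ✗
vin=R61: ✓ → 244150
vin=R89: ✓ → 110420
vin=R20: ✓ → 211867
vin=R32: ✗
vin=R43: ✓ → 150158
ford_sum = 163658 + 123710 + 62467 + 142890 + 244150 + 110420 + 211867 + 150158 = 1209320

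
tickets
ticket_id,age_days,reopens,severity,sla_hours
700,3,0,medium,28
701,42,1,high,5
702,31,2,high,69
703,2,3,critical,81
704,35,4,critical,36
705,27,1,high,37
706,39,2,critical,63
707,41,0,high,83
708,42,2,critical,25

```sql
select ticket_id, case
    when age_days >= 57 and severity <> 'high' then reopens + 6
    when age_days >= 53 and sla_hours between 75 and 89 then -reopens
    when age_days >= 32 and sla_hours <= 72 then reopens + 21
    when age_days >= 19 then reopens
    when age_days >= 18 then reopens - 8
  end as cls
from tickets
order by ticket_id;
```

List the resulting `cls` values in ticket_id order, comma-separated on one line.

NULL, 22, 2, NULL, 25, 1, 23, 0, 23

ticket_id=700: (no match → NULL) → NULL
ticket_id=701: age_days >= 32 and sla_hours <= 72 → 22
ticket_id=702: age_days >= 19 → 2
ticket_id=703: (no match → NULL) → NULL
ticket_id=704: age_days >= 32 and sla_hours <= 72 → 25
ticket_id=705: age_days >= 19 → 1
ticket_id=706: age_days >= 32 and sla_hours <= 72 → 23
ticket_id=707: age_days >= 19 → 0
ticket_id=708: age_days >= 32 and sla_hours <= 72 → 23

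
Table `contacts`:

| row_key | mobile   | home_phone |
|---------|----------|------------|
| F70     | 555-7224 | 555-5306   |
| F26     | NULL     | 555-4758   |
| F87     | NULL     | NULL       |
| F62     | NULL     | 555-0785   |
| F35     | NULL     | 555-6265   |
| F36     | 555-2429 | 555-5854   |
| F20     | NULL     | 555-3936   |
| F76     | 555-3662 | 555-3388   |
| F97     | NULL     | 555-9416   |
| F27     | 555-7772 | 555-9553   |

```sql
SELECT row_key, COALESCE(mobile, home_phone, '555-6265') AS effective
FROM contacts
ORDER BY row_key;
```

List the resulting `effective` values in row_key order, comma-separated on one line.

555-3936, 555-4758, 555-7772, 555-6265, 555-2429, 555-0785, 555-7224, 555-3662, 555-6265, 555-9416

row_key=F20: mobile=NULL, home_phone=555-3936 → 555-3936
row_key=F26: mobile=NULL, home_phone=555-4758 → 555-4758
row_key=F27: mobile=555-7772 → 555-7772
row_key=F35: mobile=NULL, home_phone=555-6265 → 555-6265
row_key=F36: mobile=555-2429 → 555-2429
row_key=F62: mobile=NULL, home_phone=555-0785 → 555-0785
row_key=F70: mobile=555-7224 → 555-7224
row_key=F76: mobile=555-3662 → 555-3662
row_key=F87: mobile=NULL, home_phone=NULL, → literal 555-6265 → 555-6265
row_key=F97: mobile=NULL, home_phone=555-9416 → 555-9416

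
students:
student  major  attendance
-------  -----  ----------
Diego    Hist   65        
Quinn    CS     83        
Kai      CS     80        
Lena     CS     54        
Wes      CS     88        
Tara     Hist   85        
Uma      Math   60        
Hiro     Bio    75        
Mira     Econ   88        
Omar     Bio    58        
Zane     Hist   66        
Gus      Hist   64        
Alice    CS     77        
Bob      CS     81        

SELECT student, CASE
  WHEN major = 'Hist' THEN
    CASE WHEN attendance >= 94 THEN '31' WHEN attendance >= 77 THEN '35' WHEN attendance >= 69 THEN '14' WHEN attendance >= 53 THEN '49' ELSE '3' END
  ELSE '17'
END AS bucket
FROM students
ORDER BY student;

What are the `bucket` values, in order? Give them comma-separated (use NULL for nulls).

student=Alice: major='CS' → outer ELSE → 17
student=Bob: major='CS' → outer ELSE → 17
student=Diego: major='Hist' → inner[attendance >= 53] → 49
student=Gus: major='Hist' → inner[attendance >= 53] → 49
student=Hiro: major='Bio' → outer ELSE → 17
student=Kai: major='CS' → outer ELSE → 17
student=Lena: major='CS' → outer ELSE → 17
student=Mira: major='Econ' → outer ELSE → 17
student=Omar: major='Bio' → outer ELSE → 17
student=Quinn: major='CS' → outer ELSE → 17
student=Tara: major='Hist' → inner[attendance >= 77] → 35
student=Uma: major='Math' → outer ELSE → 17
student=Wes: major='CS' → outer ELSE → 17
student=Zane: major='Hist' → inner[attendance >= 53] → 49

17, 17, 49, 49, 17, 17, 17, 17, 17, 17, 35, 17, 17, 49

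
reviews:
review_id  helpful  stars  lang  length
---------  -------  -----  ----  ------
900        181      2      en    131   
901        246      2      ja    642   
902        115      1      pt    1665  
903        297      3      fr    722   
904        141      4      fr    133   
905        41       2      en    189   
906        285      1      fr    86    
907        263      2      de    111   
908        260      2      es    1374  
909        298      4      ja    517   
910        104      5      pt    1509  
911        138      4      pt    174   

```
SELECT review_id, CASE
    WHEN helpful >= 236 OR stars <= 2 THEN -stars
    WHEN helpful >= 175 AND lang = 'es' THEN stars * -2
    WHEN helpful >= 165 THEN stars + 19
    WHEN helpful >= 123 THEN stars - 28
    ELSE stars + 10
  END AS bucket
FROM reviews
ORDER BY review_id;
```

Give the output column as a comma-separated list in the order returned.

review_id=900: helpful >= 236 OR stars <= 2 → -2
review_id=901: helpful >= 236 OR stars <= 2 → -2
review_id=902: helpful >= 236 OR stars <= 2 → -1
review_id=903: helpful >= 236 OR stars <= 2 → -3
review_id=904: helpful >= 123 → -24
review_id=905: helpful >= 236 OR stars <= 2 → -2
review_id=906: helpful >= 236 OR stars <= 2 → -1
review_id=907: helpful >= 236 OR stars <= 2 → -2
review_id=908: helpful >= 236 OR stars <= 2 → -2
review_id=909: helpful >= 236 OR stars <= 2 → -4
review_id=910: ELSE → 15
review_id=911: helpful >= 123 → -24

-2, -2, -1, -3, -24, -2, -1, -2, -2, -4, 15, -24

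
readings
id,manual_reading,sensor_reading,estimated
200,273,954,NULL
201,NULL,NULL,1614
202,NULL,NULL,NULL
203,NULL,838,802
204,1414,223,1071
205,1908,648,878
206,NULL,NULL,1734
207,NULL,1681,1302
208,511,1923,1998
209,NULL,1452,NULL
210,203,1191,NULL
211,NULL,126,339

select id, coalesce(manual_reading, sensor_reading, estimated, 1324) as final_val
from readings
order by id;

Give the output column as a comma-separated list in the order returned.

id=200: manual_reading=273 → 273
id=201: manual_reading=NULL, sensor_reading=NULL, estimated=1614 → 1614
id=202: manual_reading=NULL, sensor_reading=NULL, estimated=NULL, → literal 1324 → 1324
id=203: manual_reading=NULL, sensor_reading=838 → 838
id=204: manual_reading=1414 → 1414
id=205: manual_reading=1908 → 1908
id=206: manual_reading=NULL, sensor_reading=NULL, estimated=1734 → 1734
id=207: manual_reading=NULL, sensor_reading=1681 → 1681
id=208: manual_reading=511 → 511
id=209: manual_reading=NULL, sensor_reading=1452 → 1452
id=210: manual_reading=203 → 203
id=211: manual_reading=NULL, sensor_reading=126 → 126

273, 1614, 1324, 838, 1414, 1908, 1734, 1681, 511, 1452, 203, 126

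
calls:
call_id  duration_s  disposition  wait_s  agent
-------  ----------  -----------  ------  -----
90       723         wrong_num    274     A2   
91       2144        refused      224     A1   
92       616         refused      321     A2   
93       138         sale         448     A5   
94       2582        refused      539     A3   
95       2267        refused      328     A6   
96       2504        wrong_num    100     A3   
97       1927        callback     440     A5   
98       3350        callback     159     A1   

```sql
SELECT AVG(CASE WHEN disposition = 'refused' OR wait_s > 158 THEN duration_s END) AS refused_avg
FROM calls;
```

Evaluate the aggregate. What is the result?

1718.375

call_id=90: ✓ → 723
call_id=91: ✓ → 2144
call_id=92: ✓ → 616
call_id=93: ✓ → 138
call_id=94: ✓ → 2582
call_id=95: ✓ → 2267
call_id=96: ✗
call_id=97: ✓ → 1927
call_id=98: ✓ → 3350
refused_avg = (723 + 2144 + 616 + 138 + 2582 + 2267 + 1927 + 3350) / 8 = 1718.375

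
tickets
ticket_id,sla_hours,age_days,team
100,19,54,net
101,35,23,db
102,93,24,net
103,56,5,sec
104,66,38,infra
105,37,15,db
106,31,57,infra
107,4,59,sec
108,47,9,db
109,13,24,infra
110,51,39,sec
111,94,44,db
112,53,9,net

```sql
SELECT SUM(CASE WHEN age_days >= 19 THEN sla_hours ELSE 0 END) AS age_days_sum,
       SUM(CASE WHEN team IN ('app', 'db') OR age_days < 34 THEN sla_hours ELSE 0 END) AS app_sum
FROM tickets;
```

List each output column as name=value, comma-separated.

[age_days_sum: age_days >= 19]
ticket_id=100: ✓ → 19
ticket_id=101: ✓ → 35
ticket_id=102: ✓ → 93
ticket_id=103: ✗
ticket_id=104: ✓ → 66
ticket_id=105: ✗
ticket_id=106: ✓ → 31
ticket_id=107: ✓ → 4
ticket_id=108: ✗
ticket_id=109: ✓ → 13
ticket_id=110: ✓ → 51
ticket_id=111: ✓ → 94
ticket_id=112: ✗
age_days_sum = 19 + 35 + 93 + 66 + 31 + 4 + 13 + 51 + 94 = 406
—
[app_sum: team IN ('app', 'db') OR age_days < 34]
ticket_id=100: ✗
ticket_id=101: ✓ → 35
ticket_id=102: ✓ → 93
ticket_id=103: ✓ → 56
ticket_id=104: ✗
ticket_id=105: ✓ → 37
ticket_id=106: ✗
ticket_id=107: ✗
ticket_id=108: ✓ → 47
ticket_id=109: ✓ → 13
ticket_id=110: ✗
ticket_id=111: ✓ → 94
ticket_id=112: ✓ → 53
app_sum = 35 + 93 + 56 + 37 + 47 + 13 + 94 + 53 = 428

age_days_sum=406, app_sum=428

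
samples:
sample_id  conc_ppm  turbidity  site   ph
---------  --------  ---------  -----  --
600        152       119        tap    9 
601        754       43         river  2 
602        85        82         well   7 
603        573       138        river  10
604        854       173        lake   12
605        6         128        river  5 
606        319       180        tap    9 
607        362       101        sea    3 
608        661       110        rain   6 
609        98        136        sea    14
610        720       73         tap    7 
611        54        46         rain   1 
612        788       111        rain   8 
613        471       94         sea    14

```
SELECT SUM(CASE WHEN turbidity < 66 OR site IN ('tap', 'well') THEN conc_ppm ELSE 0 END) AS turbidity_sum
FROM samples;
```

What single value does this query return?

sample_id=600: ✓ → 152
sample_id=601: ✓ → 754
sample_id=602: ✓ → 85
sample_id=603: ✗
sample_id=604: ✗
sample_id=605: ✗
sample_id=606: ✓ → 319
sample_id=607: ✗
sample_id=608: ✗
sample_id=609: ✗
sample_id=610: ✓ → 720
sample_id=611: ✓ → 54
sample_id=612: ✗
sample_id=613: ✗
turbidity_sum = 152 + 754 + 85 + 319 + 720 + 54 = 2084

2084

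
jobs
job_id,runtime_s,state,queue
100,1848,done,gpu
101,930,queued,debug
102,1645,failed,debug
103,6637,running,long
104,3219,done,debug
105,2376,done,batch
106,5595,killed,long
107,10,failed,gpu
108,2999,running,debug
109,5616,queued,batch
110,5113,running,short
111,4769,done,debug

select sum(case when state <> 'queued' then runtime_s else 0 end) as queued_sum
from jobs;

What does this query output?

job_id=100: ✓ → 1848
job_id=101: ✗
job_id=102: ✓ → 1645
job_id=103: ✓ → 6637
job_id=104: ✓ → 3219
job_id=105: ✓ → 2376
job_id=106: ✓ → 5595
job_id=107: ✓ → 10
job_id=108: ✓ → 2999
job_id=109: ✗
job_id=110: ✓ → 5113
job_id=111: ✓ → 4769
queued_sum = 1848 + 1645 + 6637 + 3219 + 2376 + 5595 + 10 + 2999 + 5113 + 4769 = 34211

34211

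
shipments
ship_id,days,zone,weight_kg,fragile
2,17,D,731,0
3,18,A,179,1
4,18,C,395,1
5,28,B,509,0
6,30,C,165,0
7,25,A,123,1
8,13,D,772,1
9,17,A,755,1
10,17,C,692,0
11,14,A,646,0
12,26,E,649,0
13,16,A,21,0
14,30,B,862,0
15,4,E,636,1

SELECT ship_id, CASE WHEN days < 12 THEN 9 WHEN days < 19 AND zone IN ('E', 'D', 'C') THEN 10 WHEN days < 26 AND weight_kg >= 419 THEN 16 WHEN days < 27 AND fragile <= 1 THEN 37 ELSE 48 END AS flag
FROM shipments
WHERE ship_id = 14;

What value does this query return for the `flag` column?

48

ship_id = 14: days=30, zone=B, weight_kg=862, fragile=0.
days < 12 → false
days < 19 AND zone IN ('E', 'D', 'C') → false
days < 26 AND weight_kg >= 419 → false
days < 27 AND fragile <= 1 → false
No prior WHEN matched → ELSE → 48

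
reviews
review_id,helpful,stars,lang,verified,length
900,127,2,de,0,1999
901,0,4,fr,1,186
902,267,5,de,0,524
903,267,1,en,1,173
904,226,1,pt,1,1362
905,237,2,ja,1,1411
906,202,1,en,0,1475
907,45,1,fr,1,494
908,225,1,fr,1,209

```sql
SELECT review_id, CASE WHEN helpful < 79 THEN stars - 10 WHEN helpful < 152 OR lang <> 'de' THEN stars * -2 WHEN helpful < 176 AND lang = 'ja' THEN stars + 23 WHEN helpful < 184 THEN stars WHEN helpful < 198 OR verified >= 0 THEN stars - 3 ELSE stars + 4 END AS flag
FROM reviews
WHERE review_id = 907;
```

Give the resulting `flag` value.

review_id = 907: helpful=45, stars=1, lang=fr, verified=1, length=494.
helpful < 79 → true → -9

-9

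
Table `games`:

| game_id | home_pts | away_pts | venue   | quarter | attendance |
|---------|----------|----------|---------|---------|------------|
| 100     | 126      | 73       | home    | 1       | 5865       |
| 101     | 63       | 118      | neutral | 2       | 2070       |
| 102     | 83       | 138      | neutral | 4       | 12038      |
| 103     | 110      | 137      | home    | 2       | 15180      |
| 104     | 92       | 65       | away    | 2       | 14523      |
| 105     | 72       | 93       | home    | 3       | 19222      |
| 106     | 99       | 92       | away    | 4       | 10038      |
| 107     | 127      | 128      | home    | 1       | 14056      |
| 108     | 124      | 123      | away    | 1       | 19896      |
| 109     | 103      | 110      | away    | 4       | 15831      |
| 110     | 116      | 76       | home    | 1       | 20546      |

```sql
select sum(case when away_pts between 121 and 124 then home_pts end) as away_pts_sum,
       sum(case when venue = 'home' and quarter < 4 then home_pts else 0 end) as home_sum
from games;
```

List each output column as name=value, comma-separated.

away_pts_sum=124, home_sum=551

[away_pts_sum: away_pts between 121 and 124]
game_id=100: ✗
game_id=101: ✗
game_id=102: ✗
game_id=103: ✗
game_id=104: ✗
game_id=105: ✗
game_id=106: ✗
game_id=107: ✗
game_id=108: ✓ → 124
game_id=109: ✗
game_id=110: ✗
away_pts_sum = 124
—
[home_sum: venue = 'home' and quarter < 4]
game_id=100: ✓ → 126
game_id=101: ✗
game_id=102: ✗
game_id=103: ✓ → 110
game_id=104: ✗
game_id=105: ✓ → 72
game_id=106: ✗
game_id=107: ✓ → 127
game_id=108: ✗
game_id=109: ✗
game_id=110: ✓ → 116
home_sum = 126 + 110 + 72 + 127 + 116 = 551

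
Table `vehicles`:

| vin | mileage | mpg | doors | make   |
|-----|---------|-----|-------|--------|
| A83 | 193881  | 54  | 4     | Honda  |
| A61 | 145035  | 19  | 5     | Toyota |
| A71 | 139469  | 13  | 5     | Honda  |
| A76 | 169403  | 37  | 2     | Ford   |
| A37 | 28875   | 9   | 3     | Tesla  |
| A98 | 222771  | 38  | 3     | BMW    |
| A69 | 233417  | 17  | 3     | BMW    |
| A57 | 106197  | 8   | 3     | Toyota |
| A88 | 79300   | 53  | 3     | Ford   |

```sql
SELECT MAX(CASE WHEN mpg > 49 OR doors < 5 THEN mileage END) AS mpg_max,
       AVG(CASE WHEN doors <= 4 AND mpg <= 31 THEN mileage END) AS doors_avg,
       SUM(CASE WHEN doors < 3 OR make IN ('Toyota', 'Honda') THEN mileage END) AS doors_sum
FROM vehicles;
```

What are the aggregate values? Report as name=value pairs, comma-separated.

[mpg_max: mpg > 49 OR doors < 5]
vin=A83: ✓ → 193881
vin=A61: ✗
vin=A71: ✗
vin=A76: ✓ → 169403
vin=A37: ✓ → 28875
vin=A98: ✓ → 222771
vin=A69: ✓ → 233417
vin=A57: ✓ → 106197
vin=A88: ✓ → 79300
mpg_max = MAX(193881, 169403, 28875, 222771, 233417, 106197, 79300) = 233417
—
[doors_avg: doors <= 4 AND mpg <= 31]
vin=A83: ✗
vin=A61: ✗
vin=A71: ✗
vin=A76: ✗
vin=A37: ✓ → 28875
vin=A98: ✗
vin=A69: ✓ → 233417
vin=A57: ✓ → 106197
vin=A88: ✗
doors_avg = (28875 + 233417 + 106197) / 3 = 122829.6666666667
—
[doors_sum: doors < 3 OR make IN ('Toyota', 'Honda')]
vin=A83: ✓ → 193881
vin=A61: ✓ → 145035
vin=A71: ✓ → 139469
vin=A76: ✓ → 169403
vin=A37: ✗
vin=A98: ✗
vin=A69: ✗
vin=A57: ✓ → 106197
vin=A88: ✗
doors_sum = 193881 + 145035 + 139469 + 169403 + 106197 = 753985

mpg_max=233417, doors_avg=122829.6666666667, doors_sum=753985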